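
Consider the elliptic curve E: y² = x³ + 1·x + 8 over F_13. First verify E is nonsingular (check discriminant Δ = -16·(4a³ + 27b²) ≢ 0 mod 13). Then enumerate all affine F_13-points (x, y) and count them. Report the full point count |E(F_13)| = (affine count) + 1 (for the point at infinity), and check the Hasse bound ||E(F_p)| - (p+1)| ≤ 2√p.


Affine points = {(1, 6), (1, 7), (3, 5), (3, 8), (6, 3), (6, 10), (10, 2), (10, 11)}; affine count = 8; |E(F_13)| = 9.

Discriminant check: Δ ∝ 4a³ + 27b² = 4·1³ + 27·8² = 4·1 + 27·64 ≡ 3 (mod 13). Nonzero ⇒ E is nonsingular.
For each x ∈ F_13, compute rhs = x³ + 1·x + 8 mod 13, then count y ∈ F_13 with y² ≡ rhs.
  x = 0: rhs = 8, matching y values: none (0 points).
  x = 1: rhs = 10, matching y values: 6, 7 (2 points).
  x = 2: rhs = 5, matching y values: none (0 points).
  x = 3: rhs = 12, matching y values: 5, 8 (2 points).
  x = 4: rhs = 11, matching y values: none (0 points).
  x = 5: rhs = 8, matching y values: none (0 points).
  x = 6: rhs = 9, matching y values: 3, 10 (2 points).
  x = 7: rhs = 7, matching y values: none (0 points).
  x = 8: rhs = 8, matching y values: none (0 points).
  x = 9: rhs = 5, matching y values: none (0 points).
  x = 10: rhs = 4, matching y values: 2, 11 (2 points).
  x = 11: rhs = 11, matching y values: none (0 points).
  x = 12: rhs = 6, matching y values: none (0 points).
Total affine count: 8.
Full point count |E(F_13)| = 8 + 1 = 9.
Hasse bound: |9 − (13+1)| = |-5| = 5 ≤ 2√13 ≈ 7.2111 ✓.


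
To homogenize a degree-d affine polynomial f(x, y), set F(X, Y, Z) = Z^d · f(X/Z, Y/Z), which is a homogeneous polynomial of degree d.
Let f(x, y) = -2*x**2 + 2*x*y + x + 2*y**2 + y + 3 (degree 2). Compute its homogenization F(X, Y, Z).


F(X, Y, Z) = -2*X**2 + 2*X*Y + X*Z + 2*Y**2 + Y*Z + 3*Z**2

deg(f) = 2.
Substitute x = X/Z, y = Y/Z into f, then multiply by Z^2.
  monomial -2·x^2·y^0 ↦ -2·X^2·Y^0·Z^0.
  monomial 2·x^1·y^1 ↦ 2·X^1·Y^1·Z^0.
  monomial 1·x^1·y^0 ↦ 1·X^1·Y^0·Z^1.
  monomial 2·x^0·y^2 ↦ 2·X^0·Y^2·Z^0.
  monomial 1·x^0·y^1 ↦ 1·X^0·Y^1·Z^1.
  monomial 3·x^0·y^0 ↦ 3·X^0·Y^0·Z^2.
Collecting: F(X, Y, Z) = -2*X**2 + 2*X*Y + X*Z + 2*Y**2 + Y*Z + 3*Z**2.


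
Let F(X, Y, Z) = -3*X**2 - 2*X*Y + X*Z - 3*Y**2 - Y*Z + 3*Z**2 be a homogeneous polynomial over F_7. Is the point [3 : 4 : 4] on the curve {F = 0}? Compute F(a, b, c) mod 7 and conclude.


F(3,4,4) ≡ 1 (mod 7); P is NOT on the curve.

Evaluate F(3, 4, 4) term-by-term (mod 7).
  -3*X**2 ↦ -3·9·1·1 = -27
  -2*X*Y ↦ -2·3·4·1 = -24
  X*Z ↦ 1·3·1·4 = 12
  -3*Y**2 ↦ -3·1·16·1 = -48
  -Y*Z ↦ -1·1·4·4 = -16
  3*Z**2 ↦ 3·1·1·16 = 48
Sum: F(3, 4, 4) = (-27) + (-24) + (12) + (-48) + (-16) + (48) = -55.
Reducing mod 7: -55 ≡ 1 (mod 7).
Since F(a, b, c) ≡ 1 ≠ 0 (mod 7), P does NOT lie on the curve.


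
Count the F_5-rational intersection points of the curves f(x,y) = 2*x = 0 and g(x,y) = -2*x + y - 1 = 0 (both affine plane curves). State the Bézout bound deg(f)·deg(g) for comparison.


Common zeros: {(0, 1)}; count = 1; Bézout bound = 1.

deg(f) = 1, deg(g) = 1, so Bézout bound = 1.
Scan x ∈ F_5. For each x, list the y ∈ F_5 with f(x, y) ≡ 0 and those with g(x, y) ≡ 0 (mod 5); the common zeros in that column are the intersection.
  x = 0: f ≡ 0 at y ∈ {0, 1, 2, 3, 4}; g ≡ 0 at y ∈ {1}; common: {1}.
  x = 1: f ≡ 0 at y ∈ ∅; g ≡ 0 at y ∈ {3}; common: ∅.
  x = 2: f ≡ 0 at y ∈ ∅; g ≡ 0 at y ∈ {0}; common: ∅.
  x = 3: f ≡ 0 at y ∈ ∅; g ≡ 0 at y ∈ {2}; common: ∅.
  x = 4: f ≡ 0 at y ∈ ∅; g ≡ 0 at y ∈ {4}; common: ∅.
Collecting: common zeros = {(0, 1)}, so the count is 1.
Comparison with the Bézout bound: 1 ≤ 1 = deg(f)·deg(g), as expected for curves with no common component (the bound is attained).


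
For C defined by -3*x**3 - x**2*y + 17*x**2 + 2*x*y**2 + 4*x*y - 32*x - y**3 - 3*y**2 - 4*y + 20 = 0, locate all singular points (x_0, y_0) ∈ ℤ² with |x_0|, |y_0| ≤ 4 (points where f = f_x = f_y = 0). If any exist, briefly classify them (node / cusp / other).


Singular points: {(2, 0)}; classification: node.

Compute partial derivatives:
  f_x = -9*x**2 - 2*x*y + 34*x + 2*y**2 + 4*y - 32.
  f_y = -x**2 + 4*x*y + 4*x - 3*y**2 - 6*y - 4.
Scan x_0 ∈ {−4, ..., 4}. For each x_0, f_y(x_0, y) is a polynomial in y; find its integer roots y ∈ {−4, ..., 4}, then test f_x and f at those candidates.
  x = -4: f_y(-4, y) = -3*y**2 - 22*y - 36; no integer root y with |y| ≤ 4.
  x = -3: f_y(-3, y) = -3*y**2 - 18*y - 25; no integer root y with |y| ≤ 4.
  x = -2: f_y(-2, y) = -3*y**2 - 14*y - 16; vanishes at y ∈ {-2}. (-2, -2): f_x = -144 ≠ 0.
  x = -1: f_y(-1, y) = -3*y**2 - 10*y - 9; no integer root y with |y| ≤ 4.
  x = 0: f_y(0, y) = -3*y**2 - 6*y - 4; no integer root y with |y| ≤ 4.
  x = 1: f_y(1, y) = -3*y**2 - 2*y - 1; no integer root y with |y| ≤ 4.
  x = 2: f_y(2, y) = -3*y**2 + 2*y; vanishes at y ∈ {0}. (2, 0): f_x = 0, f = 0 — SINGULAR.
  x = 3: f_y(3, y) = -3*y**2 + 6*y - 1; no integer root y with |y| ≤ 4.
  x = 4: f_y(4, y) = -3*y**2 + 10*y - 4; no integer root y with |y| ≤ 4.
Only singular point on the grid: (2, 0).
Classify: substitute x = 2 + u, y = 0 + v and expand: f = -3*u**3 - u**2*v - u**2 + 2*u*v**2 - v**3 + v**2.
No constant or linear terms (consistent with a singular point). Quadratic part: -u**2 + v**2. Cubic part: -3*u**3 - u**2*v + 2*u*v**2 - v**3.
The quadratic part v**2 - u**2 = (v − u)(v + u) splits into two distinct linear factors, so there are two distinct tangent lines y − 0 = ±(x − 2) — this is a node (ordinary double point).
Classification: node.


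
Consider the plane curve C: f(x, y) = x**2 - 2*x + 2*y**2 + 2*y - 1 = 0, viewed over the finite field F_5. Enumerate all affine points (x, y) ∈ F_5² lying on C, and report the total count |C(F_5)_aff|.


Affine F_5-points: {(1, 2)}; count = 1.

For each of the 25 pairs (x, y) ∈ F_5², evaluate f(x, y) mod 5. Record the zeros.
  x = 0: [0↦4, 1↦3, 2↦1, 3↦3, 4↦4]  zeros at y ∈ ∅
  x = 1: [0↦3, 1↦2, 2↦0, 3↦2, 4↦3]  zeros at y ∈ {2}
  x = 2: [0↦4, 1↦3, 2↦1, 3↦3, 4↦4]  zeros at y ∈ ∅
  x = 3: [0↦2, 1↦1, 2↦4, 3↦1, 4↦2]  zeros at y ∈ ∅
  x = 4: [0↦2, 1↦1, 2↦4, 3↦1, 4↦2]  zeros at y ∈ ∅
Collecting zeros: affine points = {(1, 2)}.
Total count |C(F_5)_aff| = 1.


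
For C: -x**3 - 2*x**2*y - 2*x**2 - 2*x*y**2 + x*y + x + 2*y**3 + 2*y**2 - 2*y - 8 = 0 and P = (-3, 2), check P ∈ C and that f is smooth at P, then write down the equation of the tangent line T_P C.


Tangent line at P: 4*x + 33*y - 54 = 0.

Step 1: f(-3, 2) = 0, so P lies on C.
Step 2: partial derivatives
  f_x(x, y) = -3*x**2 - 4*x*y - 4*x - 2*y**2 + y + 1, f_y(x, y) = -2*x**2 - 4*x*y + x + 6*y**2 + 4*y - 2.
  f_x(P) = 4, f_y(P) = 33 (gradient nonzero, so P is smooth).
Step 3: tangent line at P: 4·(x − -3) + 33·(y − 2) = 0.
Expanding: 4*x + 33*y - 54 = 0.


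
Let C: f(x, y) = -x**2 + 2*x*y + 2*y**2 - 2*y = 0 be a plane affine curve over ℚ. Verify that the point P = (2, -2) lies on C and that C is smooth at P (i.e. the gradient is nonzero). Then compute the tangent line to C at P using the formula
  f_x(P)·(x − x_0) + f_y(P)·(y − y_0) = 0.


Tangent line at P: -8*x - 6*y + 4 = 0.

Step 1: f(2, -2) = 0, so P lies on C.
Step 2: partial derivatives
  f_x(x, y) = -2*x + 2*y, f_y(x, y) = 2*x + 4*y - 2.
  f_x(P) = -8, f_y(P) = -6 (gradient nonzero, so P is smooth).
Step 3: tangent line at P: -8·(x − 2) + -6·(y − -2) = 0.
Expanding: -8*x - 6*y + 4 = 0.


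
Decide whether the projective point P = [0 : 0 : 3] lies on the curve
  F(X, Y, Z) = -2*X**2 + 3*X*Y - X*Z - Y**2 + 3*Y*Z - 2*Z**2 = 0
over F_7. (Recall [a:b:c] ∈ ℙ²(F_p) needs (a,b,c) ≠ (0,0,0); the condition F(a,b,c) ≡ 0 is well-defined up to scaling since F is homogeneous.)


F(0,0,3) ≡ 3 (mod 7); P is NOT on the curve.

Evaluate F(0, 0, 3) term-by-term (mod 7).
  -2*X**2 ↦ -2·0·1·1 = 0
  3*X*Y ↦ 3·0·0·1 = 0
  -X*Z ↦ -1·0·1·3 = 0
  -Y**2 ↦ -1·1·0·1 = 0
  3*Y*Z ↦ 3·1·0·3 = 0
  -2*Z**2 ↦ -2·1·1·9 = -18
Sum: F(0, 0, 3) = (0) + (0) + (0) + (0) + (0) + (-18) = -18.
Reducing mod 7: -18 ≡ 3 (mod 7).
Since F(a, b, c) ≡ 3 ≠ 0 (mod 7), P does NOT lie on the curve.


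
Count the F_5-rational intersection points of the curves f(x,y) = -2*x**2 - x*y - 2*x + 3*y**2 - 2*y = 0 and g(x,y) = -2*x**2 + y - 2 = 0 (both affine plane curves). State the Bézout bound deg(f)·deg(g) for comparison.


Common zeros: ∅; count = 0; Bézout bound = 4.

deg(f) = 2, deg(g) = 2, so Bézout bound = 4.
Scan x ∈ F_5. For each x, list the y ∈ F_5 with f(x, y) ≡ 0 and those with g(x, y) ≡ 0 (mod 5); the common zeros in that column are the intersection.
  x = 0: f ≡ 0 at y ∈ {0, 4}; g ≡ 0 at y ∈ {2}; common: ∅.
  x = 1: f ≡ 0 at y ∈ ∅; g ≡ 0 at y ∈ {4}; common: ∅.
  x = 2: f ≡ 0 at y ∈ {4}; g ≡ 0 at y ∈ {0}; common: ∅.
  x = 3: f ≡ 0 at y ∈ ∅; g ≡ 0 at y ∈ {0}; common: ∅.
  x = 4: f ≡ 0 at y ∈ {0, 2}; g ≡ 0 at y ∈ {4}; common: ∅.
Collecting: common zeros = ∅, so the count is 0.
Comparison with the Bézout bound: 0 ≤ 4 = deg(f)·deg(g), as expected for curves with no common component (the affine F_5-count falls short of the bound because intersections may lie at infinity, over extension fields, or carry multiplicity).


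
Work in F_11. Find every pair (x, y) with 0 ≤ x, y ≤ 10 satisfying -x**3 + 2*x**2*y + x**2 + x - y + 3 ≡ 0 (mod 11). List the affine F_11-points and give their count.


Affine F_11-points: {(0, 3), (1, 7), (2, 3), (3, 2), (4, 7), (5, 3), (6, 10), (7, 1), (8, 5), (9, 6), (10, 7)}; count = 11.

For each of the 121 pairs (x, y) ∈ F_11², evaluate f(x, y) mod 11. Record the zeros.
  x = 0: [0↦3, 1↦2, 2↦1, 3↦0, 4↦10, 5↦9, 6↦8, 7↦7, 8↦6, 9↦5, 10↦4]  zeros at y ∈ {3}
  x = 1: [0↦4, 1↦5, 2↦6, 3↦7, 4↦8, 5↦9, 6↦10, 7↦0, 8↦1, 9↦2, 10↦3]  zeros at y ∈ {7}
  x = 2: [0↦1, 1↦8, 2↦4, 3↦0, 4↦7, 5↦3, 6↦10, 7↦6, 8↦2, 9↦9, 10↦5]  zeros at y ∈ {3}
  x = 3: [0↦10, 1↦5, 2↦0, 3↦6, 4↦1, 5↦7, 6↦2, 7↦8, 8↦3, 9↦9, 10↦4]  zeros at y ∈ {2}
  x = 4: [0↦3, 1↦1, 2↦10, 3↦8, 4↦6, 5↦4, 6↦2, 7↦0, 8↦9, 9↦7, 10↦5]  zeros at y ∈ {7}
  x = 5: [0↦7, 1↦1, 2↦6, 3↦0, 4↦5, 5↦10, 6↦4, 7↦9, 8↦3, 9↦8, 10↦2]  zeros at y ∈ {3}
  x = 6: [0↦5, 1↦10, 2↦4, 3↦9, 4↦3, 5↦8, 6↦2, 7↦7, 8↦1, 9↦6, 10↦0]  zeros at y ∈ {10}
  x = 7: [0↦2, 1↦0, 2↦9, 3↦7, 4↦5, 5↦3, 6↦1, 7↦10, 8↦8, 9↦6, 10↦4]  zeros at y ∈ {1}
  x = 8: [0↦3, 1↦9, 2↦4, 3↦10, 4↦5, 5↦0, 6↦6, 7↦1, 8↦7, 9↦2, 10↦8]  zeros at y ∈ {5}
  x = 9: [0↦2, 1↦9, 2↦5, 3↦1, 4↦8, 5↦4, 6↦0, 7↦7, 8↦3, 9↦10, 10↦6]  zeros at y ∈ {6}
  x = 10: [0↦4, 1↦5, 2↦6, 3↦7, 4↦8, 5↦9, 6↦10, 7↦0, 8↦1, 9↦2, 10↦3]  zeros at y ∈ {7}
Collecting zeros: affine points = {(0, 3), (1, 7), (2, 3), (3, 2), (4, 7), (5, 3), (6, 10), (7, 1), (8, 5), (9, 6), (10, 7)}.
Total count |C(F_11)_aff| = 11.


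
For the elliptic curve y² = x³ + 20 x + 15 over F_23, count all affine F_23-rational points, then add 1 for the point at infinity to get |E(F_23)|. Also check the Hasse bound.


Affine points = {(1, 6), (1, 17), (6, 11), (6, 12), (9, 2), (9, 21), (11, 5), (11, 18), (14, 7), (14, 16), (17, 1), (17, 22), (19, 3), (19, 20), (21, 6), (21, 17)}; affine count = 16; |E(F_23)| = 17.

Discriminant check: Δ ∝ 4a³ + 27b² = 4·20³ + 27·15² = 4·8000 + 27·225 ≡ 10 (mod 23). Nonzero ⇒ E is nonsingular.
For each x ∈ F_23, compute rhs = x³ + 20·x + 15 mod 23, then count y ∈ F_23 with y² ≡ rhs.
  x = 0: rhs = 15, matching y values: none (0 points).
  x = 1: rhs = 13, matching y values: 6, 17 (2 points).
  x = 2: rhs = 17, matching y values: none (0 points).
  x = 3: rhs = 10, matching y values: none (0 points).
  x = 4: rhs = 21, matching y values: none (0 points).
  x = 5: rhs = 10, matching y values: none (0 points).
  x = 6: rhs = 6, matching y values: 11, 12 (2 points).
  x = 7: rhs = 15, matching y values: none (0 points).
  x = 8: rhs = 20, matching y values: none (0 points).
  x = 9: rhs = 4, matching y values: 2, 21 (2 points).
  x = 10: rhs = 19, matching y values: none (0 points).
  x = 11: rhs = 2, matching y values: 5, 18 (2 points).
  x = 12: rhs = 5, matching y values: none (0 points).
  x = 13: rhs = 11, matching y values: none (0 points).
  x = 14: rhs = 3, matching y values: 7, 16 (2 points).
  x = 15: rhs = 10, matching y values: none (0 points).
  x = 16: rhs = 15, matching y values: none (0 points).
  x = 17: rhs = 1, matching y values: 1, 22 (2 points).
  x = 18: rhs = 20, matching y values: none (0 points).
  x = 19: rhs = 9, matching y values: 3, 20 (2 points).
  x = 20: rhs = 20, matching y values: none (0 points).
  x = 21: rhs = 13, matching y values: 6, 17 (2 points).
  x = 22: rhs = 17, matching y values: none (0 points).
Total affine count: 16.
Full point count |E(F_23)| = 16 + 1 = 17.
Hasse bound: |17 − (23+1)| = |-7| = 7 ≤ 2√23 ≈ 9.5917 ✓.


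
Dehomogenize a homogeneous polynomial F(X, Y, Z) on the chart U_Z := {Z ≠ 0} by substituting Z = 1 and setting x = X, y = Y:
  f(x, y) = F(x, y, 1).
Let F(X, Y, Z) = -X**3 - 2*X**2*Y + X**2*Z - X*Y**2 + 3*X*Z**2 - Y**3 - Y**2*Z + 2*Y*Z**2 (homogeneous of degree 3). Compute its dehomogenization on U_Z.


f(x, y) = -x**3 - 2*x**2*y + x**2 - x*y**2 + 3*x - y**3 - y**2 + 2*y

On U_Z we set Z = 1. Each monomial c·X^i·Y^j·Z^k in F becomes c·x^i·y^j·1^k = c·x^i·y^j.
Substituting Z = 1: F(X, Y, 1) = -x**3 - 2*x**2*y + x**2 - x*y**2 + 3*x - y**3 - y**2 + 2*y.
Note: deg(f) ≤ deg(F) = 3; strict inequality happens when F is divisible by Z (lost terms).


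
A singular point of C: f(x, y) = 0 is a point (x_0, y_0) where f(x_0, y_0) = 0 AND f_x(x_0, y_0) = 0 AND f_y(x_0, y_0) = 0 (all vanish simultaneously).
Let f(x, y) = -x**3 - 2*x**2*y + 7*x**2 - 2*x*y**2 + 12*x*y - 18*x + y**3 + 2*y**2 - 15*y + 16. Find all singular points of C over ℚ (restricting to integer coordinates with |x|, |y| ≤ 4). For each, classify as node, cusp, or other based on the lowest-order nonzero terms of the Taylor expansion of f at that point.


Singular points: {(2, 1)}; classification: node.

Compute partial derivatives:
  f_x = -3*x**2 - 4*x*y + 14*x - 2*y**2 + 12*y - 18.
  f_y = -2*x**2 - 4*x*y + 12*x + 3*y**2 + 4*y - 15.
Scan x_0 ∈ {−4, ..., 4}. For each x_0, f_y(x_0, y) is a polynomial in y; find its integer roots y ∈ {−4, ..., 4}, then test f_x and f at those candidates.
  x = -4: f_y(-4, y) = 3*y**2 + 20*y - 95; no integer root y with |y| ≤ 4.
  x = -3: f_y(-3, y) = 3*y**2 + 16*y - 69; no integer root y with |y| ≤ 4.
  x = -2: f_y(-2, y) = 3*y**2 + 12*y - 47; no integer root y with |y| ≤ 4.
  x = -1: f_y(-1, y) = 3*y**2 + 8*y - 29; no integer root y with |y| ≤ 4.
  x = 0: f_y(0, y) = 3*y**2 + 4*y - 15; vanishes at y ∈ {-3}. (0, -3): f_x = -72 ≠ 0.
  x = 1: f_y(1, y) = 3*y**2 - 5; no integer root y with |y| ≤ 4.
  x = 2: f_y(2, y) = 3*y**2 - 4*y + 1; vanishes at y ∈ {1}. (2, 1): f_x = 0, f = 0 — SINGULAR.
  x = 3: f_y(3, y) = 3*y**2 - 8*y + 3; no integer root y with |y| ≤ 4.
  x = 4: f_y(4, y) = 3*y**2 - 12*y + 1; no integer root y with |y| ≤ 4.
Only singular point on the grid: (2, 1).
Classify: substitute x = 2 + u, y = 1 + v and expand: f = -u**3 - 2*u**2*v - u**2 - 2*u*v**2 + v**3 + v**2.
No constant or linear terms (consistent with a singular point). Quadratic part: -u**2 + v**2. Cubic part: -u**3 - 2*u**2*v - 2*u*v**2 + v**3.
The quadratic part v**2 - u**2 = (v − u)(v + u) splits into two distinct linear factors, so there are two distinct tangent lines y − 1 = ±(x − 2) — this is a node (ordinary double point).
Classification: node.


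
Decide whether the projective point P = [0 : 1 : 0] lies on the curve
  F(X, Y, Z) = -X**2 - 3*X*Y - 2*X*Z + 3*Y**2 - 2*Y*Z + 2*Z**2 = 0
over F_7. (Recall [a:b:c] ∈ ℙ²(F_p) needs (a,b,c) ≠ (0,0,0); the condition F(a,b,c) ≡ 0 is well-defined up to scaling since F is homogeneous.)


F(0,1,0) ≡ 3 (mod 7); P is NOT on the curve.

Evaluate F(0, 1, 0) term-by-term (mod 7).
  -X**2 ↦ -1·0·1·1 = 0
  -3*X*Y ↦ -3·0·1·1 = 0
  -2*X*Z ↦ -2·0·1·0 = 0
  3*Y**2 ↦ 3·1·1·1 = 3
  -2*Y*Z ↦ -2·1·1·0 = 0
  2*Z**2 ↦ 2·1·1·0 = 0
Sum: F(0, 1, 0) = (0) + (0) + (0) + (3) + (0) + (0) = 3.
Reducing mod 7: 3 ≡ 3 (mod 7).
Since F(a, b, c) ≡ 3 ≠ 0 (mod 7), P does NOT lie on the curve.


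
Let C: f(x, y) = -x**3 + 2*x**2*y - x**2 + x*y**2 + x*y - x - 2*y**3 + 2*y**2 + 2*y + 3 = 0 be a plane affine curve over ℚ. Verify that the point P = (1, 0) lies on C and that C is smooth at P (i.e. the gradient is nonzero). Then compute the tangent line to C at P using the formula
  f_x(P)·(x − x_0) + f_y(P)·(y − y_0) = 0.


Tangent line at P: -6*x + 5*y + 6 = 0.

Step 1: f(1, 0) = 0, so P lies on C.
Step 2: partial derivatives
  f_x(x, y) = -3*x**2 + 4*x*y - 2*x + y**2 + y - 1, f_y(x, y) = 2*x**2 + 2*x*y + x - 6*y**2 + 4*y + 2.
  f_x(P) = -6, f_y(P) = 5 (gradient nonzero, so P is smooth).
Step 3: tangent line at P: -6·(x − 1) + 5·(y − 0) = 0.
Expanding: -6*x + 5*y + 6 = 0.


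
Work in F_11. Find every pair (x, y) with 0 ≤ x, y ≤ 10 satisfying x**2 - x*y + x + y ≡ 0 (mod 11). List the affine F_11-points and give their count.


Affine F_11-points: {(0, 0), (2, 6), (3, 6), (4, 3), (5, 2), (6, 4), (7, 2), (8, 4), (9, 3), (10, 0)}; count = 10.

For each of the 121 pairs (x, y) ∈ F_11², evaluate f(x, y) mod 11. Record the zeros.
  x = 0: [0↦0, 1↦1, 2↦2, 3↦3, 4↦4, 5↦5, 6↦6, 7↦7, 8↦8, 9↦9, 10↦10]  zeros at y ∈ {0}
  x = 1: [0↦2, 1↦2, 2↦2, 3↦2, 4↦2, 5↦2, 6↦2, 7↦2, 8↦2, 9↦2, 10↦2]  zeros at y ∈ ∅
  x = 2: [0↦6, 1↦5, 2↦4, 3↦3, 4↦2, 5↦1, 6↦0, 7↦10, 8↦9, 9↦8, 10↦7]  zeros at y ∈ {6}
  x = 3: [0↦1, 1↦10, 2↦8, 3↦6, 4↦4, 5↦2, 6↦0, 7↦9, 8↦7, 9↦5, 10↦3]  zeros at y ∈ {6}
  x = 4: [0↦9, 1↦6, 2↦3, 3↦0, 4↦8, 5↦5, 6↦2, 7↦10, 8↦7, 9↦4, 10↦1]  zeros at y ∈ {3}
  x = 5: [0↦8, 1↦4, 2↦0, 3↦7, 4↦3, 5↦10, 6↦6, 7↦2, 8↦9, 9↦5, 10↦1]  zeros at y ∈ {2}
  x = 6: [0↦9, 1↦4, 2↦10, 3↦5, 4↦0, 5↦6, 6↦1, 7↦7, 8↦2, 9↦8, 10↦3]  zeros at y ∈ {4}
  x = 7: [0↦1, 1↦6, 2↦0, 3↦5, 4↦10, 5↦4, 6↦9, 7↦3, 8↦8, 9↦2, 10↦7]  zeros at y ∈ {2}
  x = 8: [0↦6, 1↦10, 2↦3, 3↦7, 4↦0, 5↦4, 6↦8, 7↦1, 8↦5, 9↦9, 10↦2]  zeros at y ∈ {4}
  x = 9: [0↦2, 1↦5, 2↦8, 3↦0, 4↦3, 5↦6, 6↦9, 7↦1, 8↦4, 9↦7, 10↦10]  zeros at y ∈ {3}
  x = 10: [0↦0, 1↦2, 2↦4, 3↦6, 4↦8, 5↦10, 6↦1, 7↦3, 8↦5, 9↦7, 10↦9]  zeros at y ∈ {0}
Collecting zeros: affine points = {(0, 0), (2, 6), (3, 6), (4, 3), (5, 2), (6, 4), (7, 2), (8, 4), (9, 3), (10, 0)}.
Total count |C(F_11)_aff| = 10.


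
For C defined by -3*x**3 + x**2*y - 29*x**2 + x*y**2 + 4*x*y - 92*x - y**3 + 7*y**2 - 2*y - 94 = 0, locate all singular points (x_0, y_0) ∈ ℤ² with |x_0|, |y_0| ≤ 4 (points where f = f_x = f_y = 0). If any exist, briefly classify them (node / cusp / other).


Singular points: {(-3, 1)}; classification: node.

Compute partial derivatives:
  f_x = -9*x**2 + 2*x*y - 58*x + y**2 + 4*y - 92.
  f_y = x**2 + 2*x*y + 4*x - 3*y**2 + 14*y - 2.
Scan x_0 ∈ {−4, ..., 4}. For each x_0, f_y(x_0, y) is a polynomial in y; find its integer roots y ∈ {−4, ..., 4}, then test f_x and f at those candidates.
  x = -4: f_y(-4, y) = -3*y**2 + 6*y - 2; no integer root y with |y| ≤ 4.
  x = -3: f_y(-3, y) = -3*y**2 + 8*y - 5; vanishes at y ∈ {1}. (-3, 1): f_x = 0, f = 0 — SINGULAR.
  x = -2: f_y(-2, y) = -3*y**2 + 10*y - 6; no integer root y with |y| ≤ 4.
  x = -1: f_y(-1, y) = -3*y**2 + 12*y - 5; no integer root y with |y| ≤ 4.
  x = 0: f_y(0, y) = -3*y**2 + 14*y - 2; no integer root y with |y| ≤ 4.
  x = 1: f_y(1, y) = -3*y**2 + 16*y + 3; no integer root y with |y| ≤ 4.
  x = 2: f_y(2, y) = -3*y**2 + 18*y + 10; no integer root y with |y| ≤ 4.
  x = 3: f_y(3, y) = -3*y**2 + 20*y + 19; no integer root y with |y| ≤ 4.
  x = 4: f_y(4, y) = -3*y**2 + 22*y + 30; no integer root y with |y| ≤ 4.
Only singular point on the grid: (-3, 1).
Classify: substitute x = -3 + u, y = 1 + v and expand: f = -3*u**3 + u**2*v - u**2 + u*v**2 - v**3 + v**2.
No constant or linear terms (consistent with a singular point). Quadratic part: -u**2 + v**2. Cubic part: -3*u**3 + u**2*v + u*v**2 - v**3.
The quadratic part v**2 - u**2 = (v − u)(v + u) splits into two distinct linear factors, so there are two distinct tangent lines y − 1 = ±(x − -3) — this is a node (ordinary double point).
Classification: node.


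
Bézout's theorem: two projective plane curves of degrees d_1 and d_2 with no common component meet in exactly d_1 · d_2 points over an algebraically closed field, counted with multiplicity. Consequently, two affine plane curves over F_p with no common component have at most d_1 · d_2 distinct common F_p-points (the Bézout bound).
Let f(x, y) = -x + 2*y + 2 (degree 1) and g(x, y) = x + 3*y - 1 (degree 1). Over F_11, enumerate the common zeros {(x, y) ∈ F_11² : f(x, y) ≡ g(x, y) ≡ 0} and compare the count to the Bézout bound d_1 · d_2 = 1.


Common zeros: {(6, 2)}; count = 1; Bézout bound = 1.

deg(f) = 1, deg(g) = 1, so Bézout bound = 1.
Scan x ∈ F_11. For each x, list the y ∈ F_11 with f(x, y) ≡ 0 and those with g(x, y) ≡ 0 (mod 11); the common zeros in that column are the intersection.
  x = 0: f ≡ 0 at y ∈ {10}; g ≡ 0 at y ∈ {4}; common: ∅.
  x = 1: f ≡ 0 at y ∈ {5}; g ≡ 0 at y ∈ {0}; common: ∅.
  x = 2: f ≡ 0 at y ∈ {0}; g ≡ 0 at y ∈ {7}; common: ∅.
  x = 3: f ≡ 0 at y ∈ {6}; g ≡ 0 at y ∈ {3}; common: ∅.
  x = 4: f ≡ 0 at y ∈ {1}; g ≡ 0 at y ∈ {10}; common: ∅.
  x = 5: f ≡ 0 at y ∈ {7}; g ≡ 0 at y ∈ {6}; common: ∅.
  x = 6: f ≡ 0 at y ∈ {2}; g ≡ 0 at y ∈ {2}; common: {2}.
  x = 7: f ≡ 0 at y ∈ {8}; g ≡ 0 at y ∈ {9}; common: ∅.
  x = 8: f ≡ 0 at y ∈ {3}; g ≡ 0 at y ∈ {5}; common: ∅.
  x = 9: f ≡ 0 at y ∈ {9}; g ≡ 0 at y ∈ {1}; common: ∅.
  x = 10: f ≡ 0 at y ∈ {4}; g ≡ 0 at y ∈ {8}; common: ∅.
Collecting: common zeros = {(6, 2)}, so the count is 1.
Comparison with the Bézout bound: 1 ≤ 1 = deg(f)·deg(g), as expected for curves with no common component (the bound is attained).


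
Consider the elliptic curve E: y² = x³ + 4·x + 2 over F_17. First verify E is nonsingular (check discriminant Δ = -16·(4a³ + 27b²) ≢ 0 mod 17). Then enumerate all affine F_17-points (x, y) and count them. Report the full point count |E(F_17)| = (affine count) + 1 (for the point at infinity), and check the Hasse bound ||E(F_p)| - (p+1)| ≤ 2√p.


Affine points = {(0, 6), (0, 11), (2, 1), (2, 16), (6, 2), (6, 15), (7, 4), (7, 13), (8, 6), (8, 11), (9, 6), (9, 11), (11, 0)}; affine count = 13; |E(F_17)| = 14.

Discriminant check: Δ ∝ 4a³ + 27b² = 4·4³ + 27·2² = 4·64 + 27·4 ≡ 7 (mod 17). Nonzero ⇒ E is nonsingular.
For each x ∈ F_17, compute rhs = x³ + 4·x + 2 mod 17, then count y ∈ F_17 with y² ≡ rhs.
  x = 0: rhs = 2, matching y values: 6, 11 (2 points).
  x = 1: rhs = 7, matching y values: none (0 points).
  x = 2: rhs = 1, matching y values: 1, 16 (2 points).
  x = 3: rhs = 7, matching y values: none (0 points).
  x = 4: rhs = 14, matching y values: none (0 points).
  x = 5: rhs = 11, matching y values: none (0 points).
  x = 6: rhs = 4, matching y values: 2, 15 (2 points).
  x = 7: rhs = 16, matching y values: 4, 13 (2 points).
  x = 8: rhs = 2, matching y values: 6, 11 (2 points).
  x = 9: rhs = 2, matching y values: 6, 11 (2 points).
  x = 10: rhs = 5, matching y values: none (0 points).
  x = 11: rhs = 0, matching y values: 0 (1 points).
  x = 12: rhs = 10, matching y values: none (0 points).
  x = 13: rhs = 7, matching y values: none (0 points).
  x = 14: rhs = 14, matching y values: none (0 points).
  x = 15: rhs = 3, matching y values: none (0 points).
  x = 16: rhs = 14, matching y values: none (0 points).
Total affine count: 13.
Full point count |E(F_17)| = 13 + 1 = 14.
Hasse bound: |14 − (17+1)| = |-4| = 4 ≤ 2√17 ≈ 8.2462 ✓.


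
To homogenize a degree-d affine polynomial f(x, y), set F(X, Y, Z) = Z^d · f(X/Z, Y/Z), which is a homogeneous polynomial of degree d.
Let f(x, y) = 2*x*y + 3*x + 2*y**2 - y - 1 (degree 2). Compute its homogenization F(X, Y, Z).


F(X, Y, Z) = 2*X*Y + 3*X*Z + 2*Y**2 - Y*Z - Z**2

deg(f) = 2.
Substitute x = X/Z, y = Y/Z into f, then multiply by Z^2.
  monomial 2·x^1·y^1 ↦ 2·X^1·Y^1·Z^0.
  monomial 3·x^1·y^0 ↦ 3·X^1·Y^0·Z^1.
  monomial 2·x^0·y^2 ↦ 2·X^0·Y^2·Z^0.
  monomial -1·x^0·y^1 ↦ -1·X^0·Y^1·Z^1.
  monomial -1·x^0·y^0 ↦ -1·X^0·Y^0·Z^2.
Collecting: F(X, Y, Z) = 2*X*Y + 3*X*Z + 2*Y**2 - Y*Z - Z**2.


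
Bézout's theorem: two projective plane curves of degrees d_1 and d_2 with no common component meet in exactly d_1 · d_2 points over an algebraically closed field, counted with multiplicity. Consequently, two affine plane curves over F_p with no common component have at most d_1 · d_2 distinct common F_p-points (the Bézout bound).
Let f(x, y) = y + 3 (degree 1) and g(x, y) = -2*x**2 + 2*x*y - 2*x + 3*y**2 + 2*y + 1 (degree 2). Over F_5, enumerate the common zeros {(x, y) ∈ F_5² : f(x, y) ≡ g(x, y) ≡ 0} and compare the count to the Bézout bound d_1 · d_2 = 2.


Common zeros: {(3, 2)}; count = 1; Bézout bound = 2.

deg(f) = 1, deg(g) = 2, so Bézout bound = 2.
Scan x ∈ F_5. For each x, list the y ∈ F_5 with f(x, y) ≡ 0 and those with g(x, y) ≡ 0 (mod 5); the common zeros in that column are the intersection.
  x = 0: f ≡ 0 at y ∈ {2}; g ≡ 0 at y ∈ ∅; common: ∅.
  x = 1: f ≡ 0 at y ∈ {2}; g ≡ 0 at y ∈ ∅; common: ∅.
  x = 2: f ≡ 0 at y ∈ {2}; g ≡ 0 at y ∈ ∅; common: ∅.
  x = 3: f ≡ 0 at y ∈ {2}; g ≡ 0 at y ∈ {2}; common: {2}.
  x = 4: f ≡ 0 at y ∈ {2}; g ≡ 0 at y ∈ ∅; common: ∅.
Collecting: common zeros = {(3, 2)}, so the count is 1.
Comparison with the Bézout bound: 1 ≤ 2 = deg(f)·deg(g), as expected for curves with no common component (the affine F_5-count falls short of the bound because intersections may lie at infinity, over extension fields, or carry multiplicity).


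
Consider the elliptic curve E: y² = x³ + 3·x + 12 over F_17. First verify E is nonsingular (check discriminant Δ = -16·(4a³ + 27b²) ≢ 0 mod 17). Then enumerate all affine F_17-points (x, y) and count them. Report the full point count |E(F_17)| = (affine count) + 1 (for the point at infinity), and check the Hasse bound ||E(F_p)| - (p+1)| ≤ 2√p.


Affine points = {(1, 4), (1, 13), (2, 3), (2, 14), (5, 4), (5, 13), (6, 5), (6, 12), (7, 6), (7, 11), (8, 2), (8, 15), (11, 4), (11, 13), (12, 5), (12, 12), (13, 2), (13, 15), (15, 7), (15, 10), (16, 5), (16, 12)}; affine count = 22; |E(F_17)| = 23.

Discriminant check: Δ ∝ 4a³ + 27b² = 4·3³ + 27·12² = 4·27 + 27·144 ≡ 1 (mod 17). Nonzero ⇒ E is nonsingular.
For each x ∈ F_17, compute rhs = x³ + 3·x + 12 mod 17, then count y ∈ F_17 with y² ≡ rhs.
  x = 0: rhs = 12, matching y values: none (0 points).
  x = 1: rhs = 16, matching y values: 4, 13 (2 points).
  x = 2: rhs = 9, matching y values: 3, 14 (2 points).
  x = 3: rhs = 14, matching y values: none (0 points).
  x = 4: rhs = 3, matching y values: none (0 points).
  x = 5: rhs = 16, matching y values: 4, 13 (2 points).
  x = 6: rhs = 8, matching y values: 5, 12 (2 points).
  x = 7: rhs = 2, matching y values: 6, 11 (2 points).
  x = 8: rhs = 4, matching y values: 2, 15 (2 points).
  x = 9: rhs = 3, matching y values: none (0 points).
  x = 10: rhs = 5, matching y values: none (0 points).
  x = 11: rhs = 16, matching y values: 4, 13 (2 points).
  x = 12: rhs = 8, matching y values: 5, 12 (2 points).
  x = 13: rhs = 4, matching y values: 2, 15 (2 points).
  x = 14: rhs = 10, matching y values: none (0 points).
  x = 15: rhs = 15, matching y values: 7, 10 (2 points).
  x = 16: rhs = 8, matching y values: 5, 12 (2 points).
Total affine count: 22.
Full point count |E(F_17)| = 22 + 1 = 23.
Hasse bound: |23 − (17+1)| = |5| = 5 ≤ 2√17 ≈ 8.2462 ✓.


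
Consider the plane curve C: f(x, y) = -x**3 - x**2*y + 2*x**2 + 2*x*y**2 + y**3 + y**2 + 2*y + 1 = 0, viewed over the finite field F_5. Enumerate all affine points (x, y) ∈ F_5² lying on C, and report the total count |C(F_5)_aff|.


Affine F_5-points: {(0, 1), (2, 1), (2, 2), (3, 4), (4, 1), (4, 2), (4, 3)}; count = 7.

For each of the 25 pairs (x, y) ∈ F_5², evaluate f(x, y) mod 5. Record the zeros.
  x = 0: [0↦1, 1↦0, 2↦2, 3↦3, 4↦4]  zeros at y ∈ {1}
  x = 1: [0↦2, 1↦2, 2↦4, 3↦4, 4↦3]  zeros at y ∈ ∅
  x = 2: [0↦1, 1↦0, 2↦0, 3↦2, 4↦2]  zeros at y ∈ {1, 2}
  x = 3: [0↦2, 1↦3, 2↦4, 3↦1, 4↦0]  zeros at y ∈ {4}
  x = 4: [0↦4, 1↦0, 2↦0, 3↦0, 4↦1]  zeros at y ∈ {1, 2, 3}
Collecting zeros: affine points = {(0, 1), (2, 1), (2, 2), (3, 4), (4, 1), (4, 2), (4, 3)}.
Total count |C(F_5)_aff| = 7.


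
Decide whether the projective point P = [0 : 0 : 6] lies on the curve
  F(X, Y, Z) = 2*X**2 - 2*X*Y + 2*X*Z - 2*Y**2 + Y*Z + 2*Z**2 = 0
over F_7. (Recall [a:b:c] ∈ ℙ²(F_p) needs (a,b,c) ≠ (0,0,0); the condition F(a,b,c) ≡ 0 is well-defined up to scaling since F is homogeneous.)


F(0,0,6) ≡ 2 (mod 7); P is NOT on the curve.

Evaluate F(0, 0, 6) term-by-term (mod 7).
  2*X**2 ↦ 2·0·1·1 = 0
  -2*X*Y ↦ -2·0·0·1 = 0
  2*X*Z ↦ 2·0·1·6 = 0
  -2*Y**2 ↦ -2·1·0·1 = 0
  Y*Z ↦ 1·1·0·6 = 0
  2*Z**2 ↦ 2·1·1·36 = 72
Sum: F(0, 0, 6) = (0) + (0) + (0) + (0) + (0) + (72) = 72.
Reducing mod 7: 72 ≡ 2 (mod 7).
Since F(a, b, c) ≡ 2 ≠ 0 (mod 7), P does NOT lie on the curve.


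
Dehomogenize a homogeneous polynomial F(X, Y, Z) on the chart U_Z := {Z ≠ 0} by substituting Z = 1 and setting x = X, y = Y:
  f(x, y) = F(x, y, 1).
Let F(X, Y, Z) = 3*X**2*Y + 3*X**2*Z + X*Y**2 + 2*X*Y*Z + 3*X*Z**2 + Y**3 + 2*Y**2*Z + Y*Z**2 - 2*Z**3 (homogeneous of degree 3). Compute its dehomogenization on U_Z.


f(x, y) = 3*x**2*y + 3*x**2 + x*y**2 + 2*x*y + 3*x + y**3 + 2*y**2 + y - 2

On U_Z we set Z = 1. Each monomial c·X^i·Y^j·Z^k in F becomes c·x^i·y^j·1^k = c·x^i·y^j.
Substituting Z = 1: F(X, Y, 1) = 3*x**2*y + 3*x**2 + x*y**2 + 2*x*y + 3*x + y**3 + 2*y**2 + y - 2.
Note: deg(f) ≤ deg(F) = 3; strict inequality happens when F is divisible by Z (lost terms).


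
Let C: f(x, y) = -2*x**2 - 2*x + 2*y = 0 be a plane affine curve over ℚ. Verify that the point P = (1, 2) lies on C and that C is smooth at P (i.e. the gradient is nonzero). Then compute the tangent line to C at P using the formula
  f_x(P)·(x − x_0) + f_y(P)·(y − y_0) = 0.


Tangent line at P: -6*x + 2*y + 2 = 0.

Step 1: f(1, 2) = 0, so P lies on C.
Step 2: partial derivatives
  f_x(x, y) = -4*x - 2, f_y(x, y) = 2.
  f_x(P) = -6, f_y(P) = 2 (gradient nonzero, so P is smooth).
Step 3: tangent line at P: -6·(x − 1) + 2·(y − 2) = 0.
Expanding: -6*x + 2*y + 2 = 0.


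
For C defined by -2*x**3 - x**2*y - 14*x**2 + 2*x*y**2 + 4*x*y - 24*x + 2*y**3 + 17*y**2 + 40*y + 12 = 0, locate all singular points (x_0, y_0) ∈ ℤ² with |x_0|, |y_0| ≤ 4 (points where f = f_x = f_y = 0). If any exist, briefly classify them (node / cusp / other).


Singular points: {(-2, -2)}; classification: cusp.

Compute partial derivatives:
  f_x = -6*x**2 - 2*x*y - 28*x + 2*y**2 + 4*y - 24.
  f_y = -x**2 + 4*x*y + 4*x + 6*y**2 + 34*y + 40.
Scan x_0 ∈ {−4, ..., 4}. For each x_0, f_y(x_0, y) is a polynomial in y; find its integer roots y ∈ {−4, ..., 4}, then test f_x and f at those candidates.
  x = -4: f_y(-4, y) = 6*y**2 + 18*y + 8; no integer root y with |y| ≤ 4.
  x = -3: f_y(-3, y) = 6*y**2 + 22*y + 19; no integer root y with |y| ≤ 4.
  x = -2: f_y(-2, y) = 6*y**2 + 26*y + 28; vanishes at y ∈ {-2}. (-2, -2): f_x = 0, f = 0 — SINGULAR.
  x = -1: f_y(-1, y) = 6*y**2 + 30*y + 35; no integer root y with |y| ≤ 4.
  x = 0: f_y(0, y) = 6*y**2 + 34*y + 40; vanishes at y ∈ {-4}. (0, -4): f_x = -8 ≠ 0.
  x = 1: f_y(1, y) = 6*y**2 + 38*y + 43; no integer root y with |y| ≤ 4.
  x = 2: f_y(2, y) = 6*y**2 + 42*y + 44; no integer root y with |y| ≤ 4.
  x = 3: f_y(3, y) = 6*y**2 + 46*y + 43; no integer root y with |y| ≤ 4.
  x = 4: f_y(4, y) = 6*y**2 + 50*y + 40; no integer root y with |y| ≤ 4.
Only singular point on the grid: (-2, -2).
Classify: substitute x = -2 + u, y = -2 + v and expand: f = -2*u**3 - u**2*v + 2*u*v**2 + 2*v**3 + v**2.
No constant or linear terms (consistent with a singular point). Quadratic part: v**2. Cubic part: -2*u**3 - u**2*v + 2*u*v**2 + 2*v**3.
The quadratic part v**2 is a perfect square, so there is a single (double) tangent line v = 0, i.e. y = -2. Restricting the cubic part to that line (v = 0) leaves -2*u**3 ≠ 0, so f is not divisible by v and the branch is v² ≈ 2*u**3 to lowest order — this is a cusp.
Classification: cusp.


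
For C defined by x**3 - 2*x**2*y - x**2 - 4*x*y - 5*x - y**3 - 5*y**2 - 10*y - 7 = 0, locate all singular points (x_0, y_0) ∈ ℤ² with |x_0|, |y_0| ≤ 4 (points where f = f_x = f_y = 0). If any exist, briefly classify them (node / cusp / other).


Singular points: {(-1, -2)}; classification: cusp.

Compute partial derivatives:
  f_x = 3*x**2 - 4*x*y - 2*x - 4*y - 5.
  f_y = -2*x**2 - 4*x - 3*y**2 - 10*y - 10.
Scan x_0 ∈ {−4, ..., 4}. For each x_0, f_y(x_0, y) is a polynomial in y; find its integer roots y ∈ {−4, ..., 4}, then test f_x and f at those candidates.
  x = -4: f_y(-4, y) = -3*y**2 - 10*y - 26; no integer root y with |y| ≤ 4.
  x = -3: f_y(-3, y) = -3*y**2 - 10*y - 16; no integer root y with |y| ≤ 4.
  x = -2: f_y(-2, y) = -3*y**2 - 10*y - 10; no integer root y with |y| ≤ 4.
  x = -1: f_y(-1, y) = -3*y**2 - 10*y - 8; vanishes at y ∈ {-2}. (-1, -2): f_x = 0, f = 0 — SINGULAR.
  x = 0: f_y(0, y) = -3*y**2 - 10*y - 10; no integer root y with |y| ≤ 4.
  x = 1: f_y(1, y) = -3*y**2 - 10*y - 16; no integer root y with |y| ≤ 4.
  x = 2: f_y(2, y) = -3*y**2 - 10*y - 26; no integer root y with |y| ≤ 4.
  x = 3: f_y(3, y) = -3*y**2 - 10*y - 40; no integer root y with |y| ≤ 4.
  x = 4: f_y(4, y) = -3*y**2 - 10*y - 58; no integer root y with |y| ≤ 4.
Only singular point on the grid: (-1, -2).
Classify: substitute x = -1 + u, y = -2 + v and expand: f = u**3 - 2*u**2*v - v**3 + v**2.
No constant or linear terms (consistent with a singular point). Quadratic part: v**2. Cubic part: u**3 - 2*u**2*v - v**3.
The quadratic part v**2 is a perfect square, so there is a single (double) tangent line v = 0, i.e. y = -2. Restricting the cubic part to that line (v = 0) leaves u**3 ≠ 0, so f is not divisible by v and the branch is v² ≈ -u**3 to lowest order — this is a cusp.
Classification: cusp.


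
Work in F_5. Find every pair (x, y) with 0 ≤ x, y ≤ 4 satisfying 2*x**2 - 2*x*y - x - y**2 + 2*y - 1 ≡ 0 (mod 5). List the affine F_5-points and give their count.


Affine F_5-points: {(0, 1), (1, 0), (2, 0), (2, 3), (4, 1), (4, 3)}; count = 6.

For each of the 25 pairs (x, y) ∈ F_5², evaluate f(x, y) mod 5. Record the zeros.
  x = 0: [0↦4, 1↦0, 2↦4, 3↦1, 4↦1]  zeros at y ∈ {1}
  x = 1: [0↦0, 1↦4, 2↦1, 3↦1, 4↦4]  zeros at y ∈ {0}
  x = 2: [0↦0, 1↦2, 2↦2, 3↦0, 4↦1]  zeros at y ∈ {0, 3}
  x = 3: [0↦4, 1↦4, 2↦2, 3↦3, 4↦2]  zeros at y ∈ ∅
  x = 4: [0↦2, 1↦0, 2↦1, 3↦0, 4↦2]  zeros at y ∈ {1, 3}
Collecting zeros: affine points = {(0, 1), (1, 0), (2, 0), (2, 3), (4, 1), (4, 3)}.
Total count |C(F_5)_aff| = 6.


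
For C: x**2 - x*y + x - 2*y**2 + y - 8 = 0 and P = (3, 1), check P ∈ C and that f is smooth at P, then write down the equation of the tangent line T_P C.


Tangent line at P: 6*x - 6*y - 12 = 0.

Step 1: f(3, 1) = 0, so P lies on C.
Step 2: partial derivatives
  f_x(x, y) = 2*x - y + 1, f_y(x, y) = -x - 4*y + 1.
  f_x(P) = 6, f_y(P) = -6 (gradient nonzero, so P is smooth).
Step 3: tangent line at P: 6·(x − 3) + -6·(y − 1) = 0.
Expanding: 6*x - 6*y - 12 = 0.


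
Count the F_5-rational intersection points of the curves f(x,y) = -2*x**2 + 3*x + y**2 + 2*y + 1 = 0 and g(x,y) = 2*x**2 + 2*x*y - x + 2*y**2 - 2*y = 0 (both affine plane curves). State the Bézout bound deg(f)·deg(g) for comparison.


Common zeros: ∅; count = 0; Bézout bound = 4.

deg(f) = 2, deg(g) = 2, so Bézout bound = 4.
Scan x ∈ F_5. For each x, list the y ∈ F_5 with f(x, y) ≡ 0 and those with g(x, y) ≡ 0 (mod 5); the common zeros in that column are the intersection.
  x = 0: f ≡ 0 at y ∈ {4}; g ≡ 0 at y ∈ {0, 1}; common: ∅.
  x = 1: f ≡ 0 at y ∈ {1, 2}; g ≡ 0 at y ∈ ∅; common: ∅.
  x = 2: f ≡ 0 at y ∈ ∅; g ≡ 0 at y ∈ {1, 3}; common: ∅.
  x = 3: f ≡ 0 at y ∈ {1, 2}; g ≡ 0 at y ∈ {0, 3}; common: ∅.
  x = 4: f ≡ 0 at y ∈ {4}; g ≡ 0 at y ∈ ∅; common: ∅.
Collecting: common zeros = ∅, so the count is 0.
Comparison with the Bézout bound: 0 ≤ 4 = deg(f)·deg(g), as expected for curves with no common component (the affine F_5-count falls short of the bound because intersections may lie at infinity, over extension fields, or carry multiplicity).


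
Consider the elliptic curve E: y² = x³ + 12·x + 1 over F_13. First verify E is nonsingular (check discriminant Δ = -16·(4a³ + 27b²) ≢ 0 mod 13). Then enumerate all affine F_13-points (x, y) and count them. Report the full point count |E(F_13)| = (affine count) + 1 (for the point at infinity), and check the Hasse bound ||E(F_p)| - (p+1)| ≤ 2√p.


Affine points = {(0, 1), (0, 12), (1, 1), (1, 12), (3, 5), (3, 8), (4, 3), (4, 10), (5, 2), (5, 11), (6, 4), (6, 9), (7, 5), (7, 8), (10, 4), (10, 9), (12, 1), (12, 12)}; affine count = 18; |E(F_13)| = 19.

Discriminant check: Δ ∝ 4a³ + 27b² = 4·12³ + 27·1² = 4·1728 + 27·1 ≡ 10 (mod 13). Nonzero ⇒ E is nonsingular.
For each x ∈ F_13, compute rhs = x³ + 12·x + 1 mod 13, then count y ∈ F_13 with y² ≡ rhs.
  x = 0: rhs = 1, matching y values: 1, 12 (2 points).
  x = 1: rhs = 1, matching y values: 1, 12 (2 points).
  x = 2: rhs = 7, matching y values: none (0 points).
  x = 3: rhs = 12, matching y values: 5, 8 (2 points).
  x = 4: rhs = 9, matching y values: 3, 10 (2 points).
  x = 5: rhs = 4, matching y values: 2, 11 (2 points).
  x = 6: rhs = 3, matching y values: 4, 9 (2 points).
  x = 7: rhs = 12, matching y values: 5, 8 (2 points).
  x = 8: rhs = 11, matching y values: none (0 points).
  x = 9: rhs = 6, matching y values: none (0 points).
  x = 10: rhs = 3, matching y values: 4, 9 (2 points).
  x = 11: rhs = 8, matching y values: none (0 points).
  x = 12: rhs = 1, matching y values: 1, 12 (2 points).
Total affine count: 18.
Full point count |E(F_13)| = 18 + 1 = 19.
Hasse bound: |19 − (13+1)| = |5| = 5 ≤ 2√13 ≈ 7.2111 ✓.


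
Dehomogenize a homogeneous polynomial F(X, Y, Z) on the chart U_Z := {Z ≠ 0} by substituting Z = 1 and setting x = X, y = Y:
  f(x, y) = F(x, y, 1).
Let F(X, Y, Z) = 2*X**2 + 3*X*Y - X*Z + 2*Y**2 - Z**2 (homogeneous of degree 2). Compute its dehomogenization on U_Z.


f(x, y) = 2*x**2 + 3*x*y - x + 2*y**2 - 1

On U_Z we set Z = 1. Each monomial c·X^i·Y^j·Z^k in F becomes c·x^i·y^j·1^k = c·x^i·y^j.
Substituting Z = 1: F(X, Y, 1) = 2*x**2 + 3*x*y - x + 2*y**2 - 1.
Note: deg(f) ≤ deg(F) = 2; strict inequality happens when F is divisible by Z (lost terms).


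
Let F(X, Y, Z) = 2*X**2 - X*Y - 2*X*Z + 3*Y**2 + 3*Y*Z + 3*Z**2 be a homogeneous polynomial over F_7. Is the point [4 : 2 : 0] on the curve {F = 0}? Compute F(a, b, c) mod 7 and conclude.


F(4,2,0) ≡ 1 (mod 7); P is NOT on the curve.

Evaluate F(4, 2, 0) term-by-term (mod 7).
  2*X**2 ↦ 2·16·1·1 = 32
  -X*Y ↦ -1·4·2·1 = -8
  -2*X*Z ↦ -2·4·1·0 = 0
  3*Y**2 ↦ 3·1·4·1 = 12
  3*Y*Z ↦ 3·1·2·0 = 0
  3*Z**2 ↦ 3·1·1·0 = 0
Sum: F(4, 2, 0) = (32) + (-8) + (0) + (12) + (0) + (0) = 36.
Reducing mod 7: 36 ≡ 1 (mod 7).
Since F(a, b, c) ≡ 1 ≠ 0 (mod 7), P does NOT lie on the curve.


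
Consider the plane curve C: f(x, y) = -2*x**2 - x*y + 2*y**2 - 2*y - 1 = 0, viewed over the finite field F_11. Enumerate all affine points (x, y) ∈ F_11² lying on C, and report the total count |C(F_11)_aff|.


Affine F_11-points: {(0, 3), (0, 9), (1, 9), (2, 1), (3, 1), (3, 7), (4, 0), (4, 3), (7, 0), (7, 10), (10, 7), (10, 10)}; count = 12.

For each of the 121 pairs (x, y) ∈ F_11², evaluate f(x, y) mod 11. Record the zeros.
  x = 0: [0↦10, 1↦10, 2↦3, 3↦0, 4↦1, 5↦6, 6↦4, 7↦6, 8↦1, 9↦0, 10↦3]  zeros at y ∈ {3, 9}
  x = 1: [0↦8, 1↦7, 2↦10, 3↦6, 4↦6, 5↦10, 6↦7, 7↦8, 8↦2, 9↦0, 10↦2]  zeros at y ∈ {9}
  x = 2: [0↦2, 1↦0, 2↦2, 3↦8, 4↦7, 5↦10, 6↦6, 7↦6, 8↦10, 9↦7, 10↦8]  zeros at y ∈ {1}
  x = 3: [0↦3, 1↦0, 2↦1, 3↦6, 4↦4, 5↦6, 6↦1, 7↦0, 8↦3, 9↦10, 10↦10]  zeros at y ∈ {1, 7}
  x = 4: [0↦0, 1↦7, 2↦7, 3↦0, 4↦8, 5↦9, 6↦3, 7↦1, 8↦3, 9↦9, 10↦8]  zeros at y ∈ {0, 3}
  x = 5: [0↦4, 1↦10, 2↦9, 3↦1, 4↦8, 5↦8, 6↦1, 7↦9, 8↦10, 9↦4, 10↦2]  zeros at y ∈ ∅
  x = 6: [0↦4, 1↦9, 2↦7, 3↦9, 4↦4, 5↦3, 6↦6, 7↦2, 8↦2, 9↦6, 10↦3]  zeros at y ∈ ∅
  x = 7: [0↦0, 1↦4, 2↦1, 3↦2, 4↦7, 5↦5, 6↦7, 7↦2, 8↦1, 9↦4, 10↦0]  zeros at y ∈ {0, 10}
  x = 8: [0↦3, 1↦6, 2↦2, 3↦2, 4↦6, 5↦3, 6↦4, 7↦9, 8↦7, 9↦9, 10↦4]  zeros at y ∈ ∅
  x = 9: [0↦2, 1↦4, 2↦10, 3↦9, 4↦1, 5↦8, 6↦8, 7↦1, 8↦9, 9↦10, 10↦4]  zeros at y ∈ ∅
  x = 10: [0↦8, 1↦9, 2↦3, 3↦1, 4↦3, 5↦9, 6↦8, 7↦0, 8↦7, 9↦7, 10↦0]  zeros at y ∈ {7, 10}
Collecting zeros: affine points = {(0, 3), (0, 9), (1, 9), (2, 1), (3, 1), (3, 7), (4, 0), (4, 3), (7, 0), (7, 10), (10, 7), (10, 10)}.
Total count |C(F_11)_aff| = 12.
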